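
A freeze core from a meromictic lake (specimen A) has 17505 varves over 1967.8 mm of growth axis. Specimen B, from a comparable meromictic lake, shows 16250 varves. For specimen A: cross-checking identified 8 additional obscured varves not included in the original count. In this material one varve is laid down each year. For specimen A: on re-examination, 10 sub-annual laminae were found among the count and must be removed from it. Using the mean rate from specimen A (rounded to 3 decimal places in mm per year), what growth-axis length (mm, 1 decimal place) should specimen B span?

Specimen A: correcting the raw count gives 17505 − 10 + 8 = 17503 true varves.
A: Extension rate ≈ 1967.8 / 17503 = 0.112 mm/year.
Length of B = 0.112 × 16250 = 1820.0 mm.

1820.0 mm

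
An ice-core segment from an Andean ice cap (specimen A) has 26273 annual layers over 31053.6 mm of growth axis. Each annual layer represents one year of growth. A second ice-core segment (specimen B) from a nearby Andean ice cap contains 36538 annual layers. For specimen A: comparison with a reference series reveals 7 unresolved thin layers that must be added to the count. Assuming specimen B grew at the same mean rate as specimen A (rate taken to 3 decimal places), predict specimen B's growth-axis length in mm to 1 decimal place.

Specimen A: correcting the raw count gives 26273 + 7 = 26280 true annual layers.
A: Mean rate = 31053.6 mm / 26280 years ≈ 1.182 mm per year.
Length of B = 1.182 × 36538 = 43187.9 mm.

43187.9 mm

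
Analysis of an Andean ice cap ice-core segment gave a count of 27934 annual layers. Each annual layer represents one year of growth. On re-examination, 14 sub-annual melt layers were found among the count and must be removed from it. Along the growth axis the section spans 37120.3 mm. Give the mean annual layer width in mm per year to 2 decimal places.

1.33 mm per year

Adjusted count: 27934 − 14 = 27920 annual layers.
37120.3 mm over 27920 years gives 37120.3 / 27920 ≈ 1.33 mm per year.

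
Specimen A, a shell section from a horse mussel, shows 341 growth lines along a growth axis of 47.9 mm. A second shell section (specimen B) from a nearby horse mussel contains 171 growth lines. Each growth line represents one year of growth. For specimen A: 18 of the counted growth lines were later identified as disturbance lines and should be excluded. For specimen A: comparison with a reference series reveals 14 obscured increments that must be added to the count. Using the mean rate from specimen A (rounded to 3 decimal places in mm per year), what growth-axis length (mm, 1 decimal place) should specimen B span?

24.3 mm

Specimen A: adjusted count: 341 − 18 + 14 = 337 growth lines.
A: Mean rate = 47.9 mm / 337 years ≈ 0.142 mm per year.
For B, 0.142 mm/year × 171 years = 24.3 mm.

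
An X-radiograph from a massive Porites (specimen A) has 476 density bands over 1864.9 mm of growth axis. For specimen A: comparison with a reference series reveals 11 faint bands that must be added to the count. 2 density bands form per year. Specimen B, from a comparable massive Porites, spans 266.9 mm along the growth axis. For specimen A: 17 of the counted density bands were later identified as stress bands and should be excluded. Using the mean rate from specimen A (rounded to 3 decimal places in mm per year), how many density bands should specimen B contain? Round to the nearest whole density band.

67 density bands

Specimen A: true density band count = 476 − 17 + 11 = 470.
Specimen A: with 2 density bands per year, 470 / 2 = 235 years.
A: 1864.9 mm over 235 years gives 1864.9 / 235 ≈ 7.936 mm/year.
For B, 266.9 / 7.936 = 33.63 years; at 2 density bands per year that is 33.63 × 2 ≈ 67 density bands.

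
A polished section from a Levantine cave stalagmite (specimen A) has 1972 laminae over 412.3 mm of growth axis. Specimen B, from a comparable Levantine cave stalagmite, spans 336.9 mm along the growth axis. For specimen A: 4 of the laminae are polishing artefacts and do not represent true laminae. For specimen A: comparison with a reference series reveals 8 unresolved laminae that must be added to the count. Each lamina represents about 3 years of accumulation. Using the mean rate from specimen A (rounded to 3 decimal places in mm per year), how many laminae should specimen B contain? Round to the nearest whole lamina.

Specimen A: after corrections the count is 1972 − 4 + 8 = 1976 laminae.
Specimen A: multiplying by 3 years per lamina: 1976 × 3 = 5928 years.
A: 412.3 mm over 5928 years gives 412.3 / 5928 ≈ 0.070 mm/year.
For B, 336.9 / 0.070 = 4812.86 years; at 3 years per lamina that is 4812.86 / 3 ≈ 1604 laminae.

1604 laminae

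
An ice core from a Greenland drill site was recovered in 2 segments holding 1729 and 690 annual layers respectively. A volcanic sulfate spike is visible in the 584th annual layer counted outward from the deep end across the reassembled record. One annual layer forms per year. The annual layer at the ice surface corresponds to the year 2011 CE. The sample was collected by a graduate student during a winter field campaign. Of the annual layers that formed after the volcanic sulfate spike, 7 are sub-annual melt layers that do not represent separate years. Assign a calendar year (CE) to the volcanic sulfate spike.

183 CE

Total annual layers = 1729 + 690 = 2419.
The volcanic sulfate spike sits at annual layer 584 from the deep end, so 2419 − 584 = 1835 annual layers formed after it.
Removing the 7 false annual layers leaves 1835 − 7 = 1828 true annual layers beyond the volcanic sulfate spike.
The annual layer at the ice surface is 2011 CE, so the volcanic sulfate spike dates to 2011 − 1828 = 183 CE.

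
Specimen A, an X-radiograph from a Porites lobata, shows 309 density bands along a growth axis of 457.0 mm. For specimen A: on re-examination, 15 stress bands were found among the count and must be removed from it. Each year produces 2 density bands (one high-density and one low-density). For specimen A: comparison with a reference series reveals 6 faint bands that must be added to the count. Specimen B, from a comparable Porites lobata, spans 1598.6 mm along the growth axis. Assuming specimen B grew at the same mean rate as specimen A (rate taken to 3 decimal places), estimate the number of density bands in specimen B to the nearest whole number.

1049 density bands

Specimen A: adjusted count: 309 − 15 + 6 = 300 density bands.
Specimen A: with 2 density bands per year, 300 / 2 = 150 years.
A: 457.0 mm over 150 years gives 457.0 / 150 ≈ 3.047 mm per year.
Specimen B: 1598.6 mm / 3.047 mm per year = 524.65 years; at 2 density bands per year that is 524.65 × 2 ≈ 1049 density bands.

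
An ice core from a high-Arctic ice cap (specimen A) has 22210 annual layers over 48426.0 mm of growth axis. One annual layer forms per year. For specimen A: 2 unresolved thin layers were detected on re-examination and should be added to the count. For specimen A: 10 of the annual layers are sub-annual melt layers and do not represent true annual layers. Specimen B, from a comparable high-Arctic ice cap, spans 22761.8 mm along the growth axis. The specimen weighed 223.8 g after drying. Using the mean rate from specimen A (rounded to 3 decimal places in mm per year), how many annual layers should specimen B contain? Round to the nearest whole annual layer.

Specimen A: after corrections the count is 22210 − 10 + 2 = 22202 annual layers.
A: Extension rate ≈ 48426.0 / 22202 = 2.181 mm/year.
For B, 22761.8 / 2.181 = 10436.41 years ≈ 10436 annual layers.

10436 annual layers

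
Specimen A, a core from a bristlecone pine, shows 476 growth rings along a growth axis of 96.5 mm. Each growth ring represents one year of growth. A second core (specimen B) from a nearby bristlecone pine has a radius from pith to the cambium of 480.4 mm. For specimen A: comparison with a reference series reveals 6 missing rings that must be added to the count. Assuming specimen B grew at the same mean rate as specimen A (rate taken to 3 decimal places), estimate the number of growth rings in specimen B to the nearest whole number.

Specimen A: after corrections the count is 476 + 6 = 482 growth rings.
A: Extension rate ≈ 96.5 / 482 = 0.200 mm/year.
For B, 480.4 / 0.200 = 2402.00 years ≈ 2402 growth rings.

2402 growth rings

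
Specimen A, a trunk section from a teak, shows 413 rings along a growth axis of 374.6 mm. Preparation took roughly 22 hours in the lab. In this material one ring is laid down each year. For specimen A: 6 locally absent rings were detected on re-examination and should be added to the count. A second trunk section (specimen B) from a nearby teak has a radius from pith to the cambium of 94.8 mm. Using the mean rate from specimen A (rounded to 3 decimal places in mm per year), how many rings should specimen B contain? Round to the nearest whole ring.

Specimen A: correcting the raw count gives 413 + 6 = 419 true rings.
A: Mean rate = 374.6 mm / 419 years ≈ 0.894 mm per year.
Specimen B: 94.8 mm / 0.894 mm per year = 106.04 years ≈ 106 rings.

106 rings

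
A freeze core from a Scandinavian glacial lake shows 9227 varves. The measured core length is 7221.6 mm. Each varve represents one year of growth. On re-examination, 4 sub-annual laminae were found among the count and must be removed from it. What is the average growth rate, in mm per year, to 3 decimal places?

Correcting the raw count gives 9227 − 4 = 9223 true varves.
7221.6 mm over 9223 years gives 7221.6 / 9223 ≈ 0.783 mm per year.

0.783 mm per year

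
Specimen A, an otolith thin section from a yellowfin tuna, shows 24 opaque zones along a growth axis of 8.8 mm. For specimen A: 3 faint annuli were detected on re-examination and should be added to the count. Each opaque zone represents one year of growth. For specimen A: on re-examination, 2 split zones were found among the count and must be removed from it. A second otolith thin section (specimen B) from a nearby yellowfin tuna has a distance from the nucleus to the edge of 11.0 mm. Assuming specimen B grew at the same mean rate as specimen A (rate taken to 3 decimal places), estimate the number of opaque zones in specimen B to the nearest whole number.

Specimen A: correcting the raw count gives 24 − 2 + 3 = 25 true opaque zones.
A: Mean rate = 8.8 mm / 25 years ≈ 0.352 mm/yr.
Specimen B: 11.0 mm / 0.352 mm per year = 31.25 years ≈ 31 opaque zones.

31 opaque zones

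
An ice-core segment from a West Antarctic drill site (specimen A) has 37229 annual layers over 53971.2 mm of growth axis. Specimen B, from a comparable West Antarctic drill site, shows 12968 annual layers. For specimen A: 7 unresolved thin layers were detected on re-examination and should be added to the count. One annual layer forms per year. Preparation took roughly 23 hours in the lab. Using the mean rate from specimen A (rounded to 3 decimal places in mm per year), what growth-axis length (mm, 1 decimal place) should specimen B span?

18790.6 mm

Specimen A: true annual layer count = 37229 + 7 = 37236.
A: Mean rate = 53971.2 mm / 37236 years ≈ 1.449 mm/yr.
B's length ≈ 1.449 × 12968 = 18790.6 mm.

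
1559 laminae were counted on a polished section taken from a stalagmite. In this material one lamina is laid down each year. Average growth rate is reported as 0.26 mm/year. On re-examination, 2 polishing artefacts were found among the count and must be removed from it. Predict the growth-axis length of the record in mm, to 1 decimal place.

Correcting the raw count gives 1559 − 2 = 1557 true laminae.
Predicted length = 0.26 mm/year × 1557 years = 404.8 mm.

404.8 mm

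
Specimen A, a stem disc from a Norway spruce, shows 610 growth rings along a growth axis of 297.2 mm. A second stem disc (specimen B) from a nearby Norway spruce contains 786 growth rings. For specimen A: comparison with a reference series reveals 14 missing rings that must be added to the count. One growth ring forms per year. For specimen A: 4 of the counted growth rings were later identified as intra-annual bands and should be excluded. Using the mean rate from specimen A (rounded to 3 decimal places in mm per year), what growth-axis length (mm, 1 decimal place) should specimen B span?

376.5 mm

Specimen A: adjusted count: 610 − 4 + 14 = 620 growth rings.
A: 297.2 mm over 620 years gives 297.2 / 620 ≈ 0.479 mm per year.
Length of B = 0.479 × 786 = 376.5 mm.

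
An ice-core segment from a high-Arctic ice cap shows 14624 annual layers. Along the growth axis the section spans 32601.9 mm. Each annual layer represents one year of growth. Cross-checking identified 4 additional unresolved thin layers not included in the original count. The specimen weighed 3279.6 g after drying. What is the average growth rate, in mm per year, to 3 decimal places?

True annual layer count = 14624 + 4 = 14628.
Extension rate ≈ 32601.9 / 14628 = 2.229 mm per year.

2.229 mm per year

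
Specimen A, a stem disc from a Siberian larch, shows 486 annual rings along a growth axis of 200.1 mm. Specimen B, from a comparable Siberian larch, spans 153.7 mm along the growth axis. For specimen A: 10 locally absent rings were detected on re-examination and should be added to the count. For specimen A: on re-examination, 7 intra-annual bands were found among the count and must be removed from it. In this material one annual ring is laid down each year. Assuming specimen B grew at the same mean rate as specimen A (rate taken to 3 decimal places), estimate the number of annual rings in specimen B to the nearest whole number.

Specimen A: after corrections the count is 486 − 7 + 10 = 489 annual rings.
A: 200.1 mm over 489 years gives 200.1 / 489 ≈ 0.409 mm/year.
B spans 153.7 / 0.409 = 375.79 years ≈ 376 annual rings.

376 annual rings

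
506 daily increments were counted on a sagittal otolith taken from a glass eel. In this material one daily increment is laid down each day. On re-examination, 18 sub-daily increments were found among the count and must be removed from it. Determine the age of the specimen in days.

488 d

True daily increment count = 506 − 18 = 488.
One daily increment per day makes the duration 488 days.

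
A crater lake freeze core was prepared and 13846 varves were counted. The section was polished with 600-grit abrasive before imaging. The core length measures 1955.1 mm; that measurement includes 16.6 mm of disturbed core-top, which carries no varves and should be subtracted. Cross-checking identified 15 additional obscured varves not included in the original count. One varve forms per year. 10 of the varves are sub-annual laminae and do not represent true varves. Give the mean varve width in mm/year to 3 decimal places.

0.140 mm/year

Correcting the raw count gives 13846 − 10 + 15 = 13851 true varves.
The growth record spans 1955.1 − 16.6 = 1938.5 mm.
Extension rate ≈ 1938.5 / 13851 = 0.140 mm/year.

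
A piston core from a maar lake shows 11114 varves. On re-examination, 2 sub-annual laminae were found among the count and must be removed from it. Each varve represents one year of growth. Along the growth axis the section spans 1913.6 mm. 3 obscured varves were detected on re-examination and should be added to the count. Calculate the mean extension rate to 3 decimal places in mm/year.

After corrections the count is 11114 − 2 + 3 = 11115 varves.
1913.6 mm over 11115 years gives 1913.6 / 11115 ≈ 0.172 mm/year.

0.172 mm/year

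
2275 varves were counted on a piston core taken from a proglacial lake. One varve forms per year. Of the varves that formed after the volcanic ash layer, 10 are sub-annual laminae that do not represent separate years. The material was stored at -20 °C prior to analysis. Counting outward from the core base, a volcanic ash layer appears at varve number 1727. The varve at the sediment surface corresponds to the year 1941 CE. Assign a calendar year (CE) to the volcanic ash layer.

2275 − 1727 = 548 varves lie beyond the volcanic ash layer toward the sediment surface.
548 − 10 false = 538 true varves after the volcanic ash layer.
Counting back 538 years from 1941 CE places the volcanic ash layer in 1941 − 538 = 1403 CE.

1403 CE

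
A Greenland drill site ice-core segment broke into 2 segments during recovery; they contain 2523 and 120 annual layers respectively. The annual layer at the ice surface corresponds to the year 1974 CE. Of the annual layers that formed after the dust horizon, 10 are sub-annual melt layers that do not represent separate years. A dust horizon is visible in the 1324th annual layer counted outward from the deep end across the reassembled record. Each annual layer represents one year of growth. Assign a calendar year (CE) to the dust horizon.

Total annual layers = 2523 + 120 = 2643.
Between annual layer 1324 and the ice surface there are 2643 − 1324 = 1319 annual layers.
Excluding 10 false annual layers: 1319 − 10 = 1309.
The annual layer at the ice surface is 1974 CE, so the dust horizon dates to 1974 − 1309 = 665 CE.

665 CE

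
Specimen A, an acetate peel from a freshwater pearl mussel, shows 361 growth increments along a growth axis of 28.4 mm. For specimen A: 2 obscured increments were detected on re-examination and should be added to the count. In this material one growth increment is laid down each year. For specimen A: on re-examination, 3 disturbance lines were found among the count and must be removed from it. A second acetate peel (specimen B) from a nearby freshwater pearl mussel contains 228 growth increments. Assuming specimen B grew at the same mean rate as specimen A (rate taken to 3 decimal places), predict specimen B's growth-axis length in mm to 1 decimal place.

18.0 mm

Specimen A: after corrections the count is 361 − 3 + 2 = 360 growth increments.
A: Mean rate = 28.4 mm / 360 years ≈ 0.079 mm/year.
Length of B = 0.079 × 228 = 18.0 mm.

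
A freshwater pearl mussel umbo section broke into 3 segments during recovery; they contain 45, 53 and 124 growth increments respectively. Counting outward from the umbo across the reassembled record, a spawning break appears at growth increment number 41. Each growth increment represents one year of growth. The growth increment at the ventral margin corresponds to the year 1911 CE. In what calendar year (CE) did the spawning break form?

Total growth increments = 45 + 53 + 124 = 222.
222 − 41 = 181 growth increments lie beyond the spawning break toward the ventral margin.
1911 − 181 = 1730 CE.

1730 CE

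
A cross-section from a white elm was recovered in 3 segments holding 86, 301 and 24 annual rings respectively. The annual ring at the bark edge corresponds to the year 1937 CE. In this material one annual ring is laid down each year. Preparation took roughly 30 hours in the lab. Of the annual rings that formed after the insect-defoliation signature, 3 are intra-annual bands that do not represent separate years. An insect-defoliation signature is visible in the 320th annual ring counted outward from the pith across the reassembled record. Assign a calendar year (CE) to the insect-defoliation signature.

1849 CE

Total annual rings = 86 + 301 + 24 = 411.
411 − 320 = 91 annual rings lie beyond the insect-defoliation signature toward the bark edge.
Excluding 3 false annual rings: 91 − 3 = 88.
Counting back 88 years from 1937 CE places the insect-defoliation signature in 1937 − 88 = 1849 CE.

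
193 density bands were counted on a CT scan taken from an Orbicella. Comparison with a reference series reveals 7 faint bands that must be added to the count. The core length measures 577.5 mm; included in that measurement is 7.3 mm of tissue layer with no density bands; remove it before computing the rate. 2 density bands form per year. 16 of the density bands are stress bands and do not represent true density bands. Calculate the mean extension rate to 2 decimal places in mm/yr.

6.20 mm/yr

Correcting the raw count gives 193 − 16 + 7 = 184 true density bands.
Dividing by 2 density bands per year: 184 / 2 = 92 years.
The growth record spans 577.5 − 7.3 = 570.2 mm.
570.2 mm over 92 years gives 570.2 / 92 ≈ 6.20 mm/yr.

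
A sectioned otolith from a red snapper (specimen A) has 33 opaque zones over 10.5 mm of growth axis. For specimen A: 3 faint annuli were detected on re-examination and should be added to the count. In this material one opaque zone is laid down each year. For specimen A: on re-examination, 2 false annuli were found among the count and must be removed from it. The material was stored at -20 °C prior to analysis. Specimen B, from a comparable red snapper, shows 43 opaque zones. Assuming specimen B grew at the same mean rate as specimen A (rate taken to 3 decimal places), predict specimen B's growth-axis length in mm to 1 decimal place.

13.3 mm

Specimen A: true opaque zone count = 33 − 2 + 3 = 34.
A: Extension rate ≈ 10.5 / 34 = 0.309 mm/year.
Length of B = 0.309 × 43 = 13.3 mm.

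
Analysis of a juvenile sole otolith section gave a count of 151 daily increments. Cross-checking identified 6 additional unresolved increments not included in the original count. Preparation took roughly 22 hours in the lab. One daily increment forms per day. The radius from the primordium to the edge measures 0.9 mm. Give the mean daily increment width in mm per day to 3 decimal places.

0.006 mm per day

After corrections the count is 151 + 6 = 157 daily increments.
0.9 mm over 157 days gives 0.9 / 157 ≈ 0.006 mm per day.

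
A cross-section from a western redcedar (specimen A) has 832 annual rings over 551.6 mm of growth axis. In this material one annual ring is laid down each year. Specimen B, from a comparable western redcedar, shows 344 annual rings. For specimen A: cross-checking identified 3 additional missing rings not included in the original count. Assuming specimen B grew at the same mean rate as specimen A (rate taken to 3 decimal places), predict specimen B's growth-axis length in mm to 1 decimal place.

227.4 mm

Specimen A: true annual ring count = 832 + 3 = 835.
A: Extension rate ≈ 551.6 / 835 = 0.661 mm per year.
Length of B = 0.661 × 344 = 227.4 mm.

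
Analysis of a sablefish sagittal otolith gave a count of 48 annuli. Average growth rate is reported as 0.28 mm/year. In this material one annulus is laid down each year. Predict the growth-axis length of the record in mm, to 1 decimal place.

13.4 mm

The record spans 48 years at 0.28 mm per year.
Predicted length = 0.28 mm/year × 48 years = 13.4 mm.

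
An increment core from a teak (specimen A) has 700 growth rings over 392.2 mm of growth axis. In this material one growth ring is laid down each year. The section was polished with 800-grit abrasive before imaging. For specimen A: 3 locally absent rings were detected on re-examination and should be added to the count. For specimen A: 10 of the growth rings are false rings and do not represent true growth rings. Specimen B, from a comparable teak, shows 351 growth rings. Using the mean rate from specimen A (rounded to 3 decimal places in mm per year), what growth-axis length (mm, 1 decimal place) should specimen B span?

Specimen A: correcting the raw count gives 700 − 10 + 3 = 693 true growth rings.
A: Mean rate = 392.2 mm / 693 years ≈ 0.566 mm/yr.
B's length ≈ 0.566 × 351 = 198.7 mm.

198.7 mm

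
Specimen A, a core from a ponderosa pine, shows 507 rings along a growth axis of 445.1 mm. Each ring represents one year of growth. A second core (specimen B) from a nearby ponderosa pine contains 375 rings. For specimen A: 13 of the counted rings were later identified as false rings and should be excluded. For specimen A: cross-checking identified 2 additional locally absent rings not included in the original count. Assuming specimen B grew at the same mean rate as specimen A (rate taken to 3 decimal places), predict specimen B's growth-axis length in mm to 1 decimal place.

Specimen A: true ring count = 507 − 13 + 2 = 496.
A: 445.1 mm over 496 years gives 445.1 / 496 ≈ 0.897 mm per year.
Length of B = 0.897 × 375 = 336.4 mm.

336.4 mm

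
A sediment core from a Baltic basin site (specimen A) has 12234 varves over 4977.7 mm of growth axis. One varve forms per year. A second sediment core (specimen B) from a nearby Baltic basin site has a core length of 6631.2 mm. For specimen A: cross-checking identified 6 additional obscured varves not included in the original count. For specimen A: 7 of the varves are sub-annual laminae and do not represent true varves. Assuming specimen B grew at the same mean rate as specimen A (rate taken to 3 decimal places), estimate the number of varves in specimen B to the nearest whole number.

Specimen A: correcting the raw count gives 12234 − 7 + 6 = 12233 true varves.
A: Mean rate = 4977.7 mm / 12233 years ≈ 0.407 mm/yr.
B spans 6631.2 / 0.407 = 16292.87 years ≈ 16293 varves.

16293 varves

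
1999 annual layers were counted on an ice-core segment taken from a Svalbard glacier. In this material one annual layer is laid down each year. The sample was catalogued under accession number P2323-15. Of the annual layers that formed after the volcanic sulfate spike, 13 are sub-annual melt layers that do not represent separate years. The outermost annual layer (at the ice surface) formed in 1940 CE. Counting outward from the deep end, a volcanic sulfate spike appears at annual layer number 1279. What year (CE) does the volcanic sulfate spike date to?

Between annual layer 1279 and the ice surface there are 1999 − 1279 = 720 annual layers.
720 − 13 false = 707 true annual layers after the volcanic sulfate spike.
The annual layer at the ice surface is 1940 CE, so the volcanic sulfate spike dates to 1940 − 707 = 1233 CE.

1233 CE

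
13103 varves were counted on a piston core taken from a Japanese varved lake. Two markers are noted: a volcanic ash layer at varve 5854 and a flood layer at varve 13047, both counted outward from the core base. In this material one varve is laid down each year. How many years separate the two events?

7193 yr

13047 − 5854 = 7193 varves lie between the two events.
That is 7193 years at one varve per year.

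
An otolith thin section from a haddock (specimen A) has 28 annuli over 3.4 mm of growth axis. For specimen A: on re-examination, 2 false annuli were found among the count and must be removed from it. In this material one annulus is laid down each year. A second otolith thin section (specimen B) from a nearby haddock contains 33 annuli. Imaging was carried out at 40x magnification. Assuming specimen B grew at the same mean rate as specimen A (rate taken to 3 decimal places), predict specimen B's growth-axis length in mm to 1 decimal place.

Specimen A: true annulus count = 28 − 2 = 26.
A: Extension rate ≈ 3.4 / 26 = 0.131 mm/yr.
For B, 0.131 mm/year × 33 years = 4.3 mm.

4.3 mm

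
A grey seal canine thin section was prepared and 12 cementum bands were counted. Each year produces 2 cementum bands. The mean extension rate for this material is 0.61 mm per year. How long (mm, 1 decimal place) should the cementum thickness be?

Dividing by 2 cementum bands per year: 12 / 2 = 6 years.
Length ≈ 0.61 × 6 = 3.7 mm.

3.7 mm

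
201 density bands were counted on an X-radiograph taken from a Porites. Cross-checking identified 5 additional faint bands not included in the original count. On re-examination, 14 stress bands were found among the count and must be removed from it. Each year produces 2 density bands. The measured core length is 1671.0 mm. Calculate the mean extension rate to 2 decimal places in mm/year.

17.41 mm/year

Correcting the raw count gives 201 − 14 + 5 = 192 true density bands.
With 2 density bands per year, 192 / 2 = 96 years.
Extension rate ≈ 1671.0 / 96 = 17.41 mm/year.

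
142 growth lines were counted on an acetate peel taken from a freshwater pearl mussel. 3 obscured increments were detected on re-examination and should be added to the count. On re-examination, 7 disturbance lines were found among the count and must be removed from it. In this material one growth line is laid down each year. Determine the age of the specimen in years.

138 years

Adjusted count: 142 − 7 + 3 = 138 growth lines.
With a one-to-one growth line periodicity this is 138 years.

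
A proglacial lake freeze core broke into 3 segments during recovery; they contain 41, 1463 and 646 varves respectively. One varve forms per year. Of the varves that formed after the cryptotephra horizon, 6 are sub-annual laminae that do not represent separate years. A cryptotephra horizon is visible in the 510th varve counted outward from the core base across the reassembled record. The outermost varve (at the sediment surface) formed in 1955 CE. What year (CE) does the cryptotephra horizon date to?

Total varves = 41 + 1463 + 646 = 2150.
Between varve 510 and the sediment surface there are 2150 − 510 = 1640 varves.
Excluding 6 false varves: 1640 − 6 = 1634.
1955 − 1634 = 321 CE.

321 CE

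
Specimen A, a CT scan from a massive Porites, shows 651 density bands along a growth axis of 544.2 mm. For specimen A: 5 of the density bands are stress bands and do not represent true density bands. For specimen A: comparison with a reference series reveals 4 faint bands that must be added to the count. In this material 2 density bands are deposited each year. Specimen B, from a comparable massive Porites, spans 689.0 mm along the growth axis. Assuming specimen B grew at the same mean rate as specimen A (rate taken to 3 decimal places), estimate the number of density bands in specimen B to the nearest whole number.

823 density bands

Specimen A: true density band count = 651 − 5 + 4 = 650.
Specimen A: with 2 density bands per year, 650 / 2 = 325 years.
A: Extension rate ≈ 544.2 / 325 = 1.674 mm/yr.
B spans 689.0 / 1.674 = 411.59 years; at 2 density bands per year that is 411.59 × 2 ≈ 823 density bands.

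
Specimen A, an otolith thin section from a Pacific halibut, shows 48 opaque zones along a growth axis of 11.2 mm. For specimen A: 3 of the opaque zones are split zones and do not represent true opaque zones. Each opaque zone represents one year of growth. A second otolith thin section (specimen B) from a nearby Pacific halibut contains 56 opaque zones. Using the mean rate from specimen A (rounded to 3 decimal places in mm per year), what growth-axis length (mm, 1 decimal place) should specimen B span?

Specimen A: adjusted count: 48 − 3 = 45 opaque zones.
A: 11.2 mm over 45 years gives 11.2 / 45 ≈ 0.249 mm/year.
For B, 0.249 mm/year × 56 years = 13.9 mm.

13.9 mm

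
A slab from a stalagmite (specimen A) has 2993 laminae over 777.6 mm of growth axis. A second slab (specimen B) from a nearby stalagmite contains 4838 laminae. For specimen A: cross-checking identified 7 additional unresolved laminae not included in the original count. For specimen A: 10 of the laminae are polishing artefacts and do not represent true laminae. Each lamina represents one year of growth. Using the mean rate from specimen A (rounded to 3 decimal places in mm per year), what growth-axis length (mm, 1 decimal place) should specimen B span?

Specimen A: true lamina count = 2993 − 10 + 7 = 2990.
A: Mean rate = 777.6 mm / 2990 years ≈ 0.260 mm/yr.
For B, 0.260 mm/year × 4838 years = 1257.9 mm.

1257.9 mm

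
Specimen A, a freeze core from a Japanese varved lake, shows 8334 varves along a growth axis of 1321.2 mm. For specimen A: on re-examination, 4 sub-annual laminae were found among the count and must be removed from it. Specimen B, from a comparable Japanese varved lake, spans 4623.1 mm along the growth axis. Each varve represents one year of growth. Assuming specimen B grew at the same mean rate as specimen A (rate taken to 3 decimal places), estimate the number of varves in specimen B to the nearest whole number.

Specimen A: true varve count = 8334 − 4 = 8330.
A: 1321.2 mm over 8330 years gives 1321.2 / 8330 ≈ 0.159 mm/yr.
For B, 4623.1 / 0.159 = 29076.10 years ≈ 29076 varves.

29076 varves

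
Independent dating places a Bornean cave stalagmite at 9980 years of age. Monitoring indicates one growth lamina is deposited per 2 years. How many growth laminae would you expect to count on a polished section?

4990 growth laminae

At 2 years per growth lamina, 9980 / 2 = 4990 growth laminae are expected.
So 4990 growth laminae should be present.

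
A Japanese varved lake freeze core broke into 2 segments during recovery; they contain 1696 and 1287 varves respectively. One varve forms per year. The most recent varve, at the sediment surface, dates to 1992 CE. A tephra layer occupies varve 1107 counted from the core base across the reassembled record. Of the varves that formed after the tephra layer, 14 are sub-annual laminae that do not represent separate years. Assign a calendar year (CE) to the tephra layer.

130 CE

Total varves = 1696 + 1287 = 2983.
Between varve 1107 and the sediment surface there are 2983 − 1107 = 1876 varves.
Excluding 14 false varves: 1876 − 14 = 1862.
The varve at the sediment surface is 1992 CE, so the tephra layer dates to 1992 − 1862 = 130 CE.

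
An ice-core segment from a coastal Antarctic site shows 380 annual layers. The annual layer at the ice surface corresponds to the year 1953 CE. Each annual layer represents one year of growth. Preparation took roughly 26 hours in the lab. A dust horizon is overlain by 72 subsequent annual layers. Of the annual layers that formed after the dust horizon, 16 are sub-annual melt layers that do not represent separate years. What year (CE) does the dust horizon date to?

There are 72 annual layers younger than the dust horizon.
72 − 16 false = 56 true annual layers after the dust horizon.
Counting back 56 years from 1953 CE places the dust horizon in 1953 − 56 = 1897 CE.

1897 CE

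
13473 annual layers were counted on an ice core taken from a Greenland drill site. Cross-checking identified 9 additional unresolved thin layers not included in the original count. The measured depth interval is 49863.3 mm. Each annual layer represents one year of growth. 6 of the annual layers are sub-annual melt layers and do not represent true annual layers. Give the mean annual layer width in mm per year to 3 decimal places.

After corrections the count is 13473 − 6 + 9 = 13476 annual layers.
Extension rate ≈ 49863.3 / 13476 = 3.700 mm per year.

3.700 mm per year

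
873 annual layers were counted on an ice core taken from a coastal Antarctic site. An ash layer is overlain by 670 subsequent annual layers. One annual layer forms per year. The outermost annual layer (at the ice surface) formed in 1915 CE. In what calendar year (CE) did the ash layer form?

670 annual layers post-date the ash layer.
1915 − 670 = 1245 CE.

1245 CE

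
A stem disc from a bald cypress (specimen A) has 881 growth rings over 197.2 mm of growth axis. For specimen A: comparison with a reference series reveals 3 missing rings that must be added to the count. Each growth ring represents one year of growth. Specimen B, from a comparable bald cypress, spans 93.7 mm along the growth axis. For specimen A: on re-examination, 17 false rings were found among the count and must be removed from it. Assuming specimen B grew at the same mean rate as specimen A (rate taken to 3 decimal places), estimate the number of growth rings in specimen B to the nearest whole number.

Specimen A: true growth ring count = 881 − 17 + 3 = 867.
A: Extension rate ≈ 197.2 / 867 = 0.227 mm per year.
Specimen B: 93.7 mm / 0.227 mm per year = 412.78 years ≈ 413 growth rings.

413 growth rings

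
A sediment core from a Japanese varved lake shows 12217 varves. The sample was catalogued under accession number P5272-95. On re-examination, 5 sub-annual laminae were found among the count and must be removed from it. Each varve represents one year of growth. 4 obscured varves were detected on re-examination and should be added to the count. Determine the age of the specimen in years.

Adjusted count: 12217 − 5 + 4 = 12216 varves.
At one varve per year, that is 12216 years.

12216 years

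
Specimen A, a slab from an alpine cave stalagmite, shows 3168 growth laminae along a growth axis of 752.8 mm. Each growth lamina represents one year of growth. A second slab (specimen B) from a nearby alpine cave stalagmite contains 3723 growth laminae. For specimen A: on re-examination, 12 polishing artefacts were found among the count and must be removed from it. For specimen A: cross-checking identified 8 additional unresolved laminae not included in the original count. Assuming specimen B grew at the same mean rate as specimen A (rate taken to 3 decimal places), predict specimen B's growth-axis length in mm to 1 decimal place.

886.1 mm

Specimen A: after corrections the count is 3168 − 12 + 8 = 3164 growth laminae.
A: 752.8 mm over 3164 years gives 752.8 / 3164 ≈ 0.238 mm per year.
Length of B = 0.238 × 3723 = 886.1 mm.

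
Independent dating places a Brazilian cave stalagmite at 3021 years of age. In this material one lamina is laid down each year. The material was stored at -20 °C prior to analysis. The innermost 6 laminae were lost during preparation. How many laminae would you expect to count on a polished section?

3015 laminae

Expected laminae over 3021 years: 3021.
3021 − 6 missed = 3015 laminae expected in the prepared section.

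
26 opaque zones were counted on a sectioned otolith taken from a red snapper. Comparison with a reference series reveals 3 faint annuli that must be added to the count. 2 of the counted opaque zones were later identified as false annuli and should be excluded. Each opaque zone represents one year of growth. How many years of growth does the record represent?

27 yr

After corrections the count is 26 − 2 + 3 = 27 opaque zones.
At one opaque zone per year, that is 27 years.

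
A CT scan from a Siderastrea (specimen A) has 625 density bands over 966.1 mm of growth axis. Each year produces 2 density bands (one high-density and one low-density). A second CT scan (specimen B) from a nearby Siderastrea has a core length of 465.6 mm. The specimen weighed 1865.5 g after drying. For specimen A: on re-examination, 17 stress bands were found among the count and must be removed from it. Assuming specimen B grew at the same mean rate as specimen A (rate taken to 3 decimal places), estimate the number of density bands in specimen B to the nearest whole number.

293 density bands

Specimen A: adjusted count: 625 − 17 = 608 density bands.
Specimen A: dividing by 2 density bands per year: 608 / 2 = 304 years.
A: 966.1 mm over 304 years gives 966.1 / 304 ≈ 3.178 mm/yr.
B spans 465.6 / 3.178 = 146.51 years; at 2 density bands per year that is 146.51 × 2 ≈ 293 density bands.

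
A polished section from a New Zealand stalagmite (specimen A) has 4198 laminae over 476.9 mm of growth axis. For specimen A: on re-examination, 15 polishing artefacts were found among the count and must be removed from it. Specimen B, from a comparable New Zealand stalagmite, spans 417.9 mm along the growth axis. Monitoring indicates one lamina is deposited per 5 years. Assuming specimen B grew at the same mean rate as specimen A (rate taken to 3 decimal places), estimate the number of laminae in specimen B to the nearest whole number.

Specimen A: correcting the raw count gives 4198 − 15 = 4183 true laminae.
Specimen A: at 5 years per lamina, 4183 × 5 = 20915 years.
A: 476.9 mm over 20915 years gives 476.9 / 20915 ≈ 0.023 mm per year.
For B, 417.9 / 0.023 = 18169.57 years; at 5 years per lamina that is 18169.57 / 5 ≈ 3634 laminae.

3634 laminae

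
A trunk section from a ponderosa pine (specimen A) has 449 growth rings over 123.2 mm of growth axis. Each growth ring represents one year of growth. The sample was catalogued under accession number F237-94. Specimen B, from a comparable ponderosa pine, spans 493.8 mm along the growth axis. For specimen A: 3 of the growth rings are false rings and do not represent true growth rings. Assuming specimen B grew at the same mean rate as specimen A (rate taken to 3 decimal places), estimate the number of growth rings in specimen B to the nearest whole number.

Specimen A: correcting the raw count gives 449 − 3 = 446 true growth rings.
A: Mean rate = 123.2 mm / 446 years ≈ 0.276 mm per year.
Specimen B: 493.8 mm / 0.276 mm per year = 1789.13 years ≈ 1789 growth rings.

1789 growth rings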